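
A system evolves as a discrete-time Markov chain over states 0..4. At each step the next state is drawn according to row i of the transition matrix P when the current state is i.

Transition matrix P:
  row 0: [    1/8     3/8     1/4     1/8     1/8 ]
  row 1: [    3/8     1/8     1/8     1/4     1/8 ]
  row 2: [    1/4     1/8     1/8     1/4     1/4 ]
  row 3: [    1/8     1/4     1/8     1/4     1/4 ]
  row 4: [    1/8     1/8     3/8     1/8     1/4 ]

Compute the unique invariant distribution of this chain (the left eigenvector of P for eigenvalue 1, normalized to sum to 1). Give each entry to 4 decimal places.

Balance equations π_j = Σ_i π_i·P[i][j]:
  π_0 = 1/8·π_0 + 3/8·π_1 + 1/4·π_2 + 1/8·π_3 + 1/8·π_4
  π_1 = 3/8·π_0 + 1/8·π_1 + 1/8·π_2 + 1/4·π_3 + 1/8·π_4
  π_2 = 1/4·π_0 + 1/8·π_1 + 1/8·π_2 + 1/8·π_3 + 3/8·π_4
  π_3 = 1/8·π_0 + 1/4·π_1 + 1/4·π_2 + 1/4·π_3 + 1/8·π_4
  normalize: π_0 + π_1 + π_2 + π_3 + π_4 = 1
Solving the linear system gives exactly π = [1/5, 1/5, 1/5, 1/5, 1/5].

π = [0.2000, 0.2000, 0.2000, 0.2000, 0.2000]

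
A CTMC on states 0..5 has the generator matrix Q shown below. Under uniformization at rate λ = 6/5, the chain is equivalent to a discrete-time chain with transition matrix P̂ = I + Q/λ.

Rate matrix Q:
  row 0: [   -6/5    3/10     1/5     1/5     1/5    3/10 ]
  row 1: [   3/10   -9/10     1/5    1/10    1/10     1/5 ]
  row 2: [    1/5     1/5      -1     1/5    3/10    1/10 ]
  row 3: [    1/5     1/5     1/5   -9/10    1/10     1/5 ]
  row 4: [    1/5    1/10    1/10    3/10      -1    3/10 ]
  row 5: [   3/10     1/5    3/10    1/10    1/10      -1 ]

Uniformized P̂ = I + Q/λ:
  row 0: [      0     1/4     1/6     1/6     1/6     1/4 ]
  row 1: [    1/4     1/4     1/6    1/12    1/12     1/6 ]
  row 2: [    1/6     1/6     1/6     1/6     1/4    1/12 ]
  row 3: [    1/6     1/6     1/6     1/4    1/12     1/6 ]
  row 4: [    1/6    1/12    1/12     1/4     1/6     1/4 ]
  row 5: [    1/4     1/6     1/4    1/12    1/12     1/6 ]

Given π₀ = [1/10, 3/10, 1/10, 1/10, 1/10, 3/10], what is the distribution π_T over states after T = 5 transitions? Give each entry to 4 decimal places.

π = [0.1688, 0.1847, 0.1701, 0.1613, 0.1372, 0.1780]

t=0: π = [0.1000, 0.3000, 0.1000, 0.1000, 0.1000, 0.3000]
t=1: π = [0.2000, 0.1917, 0.1833, 0.1333, 0.1167, 0.1750]
t=2: π = [0.1639, 0.1896, 0.1715, 0.1569, 0.1403, 0.1778]
t=3: π = [0.1700, 0.1844, 0.1698, 0.1608, 0.1373, 0.1777]
t=4: π = [0.1685, 0.1848, 0.1700, 0.1613, 0.1372, 0.1781]
t=5: π = [0.1688, 0.1847, 0.1701, 0.1613, 0.1372, 0.1780]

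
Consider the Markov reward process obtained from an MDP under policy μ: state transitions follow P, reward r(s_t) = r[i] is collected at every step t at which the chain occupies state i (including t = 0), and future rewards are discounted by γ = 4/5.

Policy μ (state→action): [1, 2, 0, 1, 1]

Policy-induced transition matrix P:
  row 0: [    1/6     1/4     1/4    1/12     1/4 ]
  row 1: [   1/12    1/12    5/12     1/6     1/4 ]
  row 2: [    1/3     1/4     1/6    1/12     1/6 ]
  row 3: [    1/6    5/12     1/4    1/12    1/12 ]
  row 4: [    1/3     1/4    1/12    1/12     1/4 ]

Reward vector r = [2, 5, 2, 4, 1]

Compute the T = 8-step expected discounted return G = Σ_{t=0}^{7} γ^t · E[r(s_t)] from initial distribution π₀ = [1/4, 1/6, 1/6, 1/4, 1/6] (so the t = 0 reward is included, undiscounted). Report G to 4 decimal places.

t=0: π = [0.2500, 0.1667, 0.1667, 0.2500, 0.1667], E[r] = 2.8333, γ^t·E[r] = 2.833333, running G = 2.833333
t=1: π = [0.2083, 0.2639, 0.2361, 0.0972, 0.1944], E[r] = 2.7917, γ^t·E[r] = 2.233333, running G = 5.066667
t=2: π = [0.2164, 0.2222, 0.2419, 0.1053, 0.2141], E[r] = 2.6632, γ^t·E[r] = 1.704444, running G = 6.771111
t=3: π = [0.2242, 0.2305, 0.2312, 0.1019, 0.2123], E[r] = 2.6830, γ^t·E[r] = 1.373679, running G = 8.144790
t=4: π = [0.2214, 0.2286, 0.2338, 0.1025, 0.2138], E[r] = 2.6770, γ^t·E[r] = 1.096497, running G = 9.241287
t=5: π = [0.2222, 0.2290, 0.2330, 0.1024, 0.2134], E[r] = 2.6783, γ^t·E[r] = 0.877633, running G = 10.118921
t=6: π = [0.2220, 0.2289, 0.2332, 0.1024, 0.2135], E[r] = 2.6780, γ^t·E[r] = 0.702022, running G = 10.820943
t=7: π = [0.2220, 0.2289, 0.2331, 0.1024, 0.2135], E[r] = 2.6781, γ^t·E[r] = 0.561633, running G = 11.382576

G = 11.3826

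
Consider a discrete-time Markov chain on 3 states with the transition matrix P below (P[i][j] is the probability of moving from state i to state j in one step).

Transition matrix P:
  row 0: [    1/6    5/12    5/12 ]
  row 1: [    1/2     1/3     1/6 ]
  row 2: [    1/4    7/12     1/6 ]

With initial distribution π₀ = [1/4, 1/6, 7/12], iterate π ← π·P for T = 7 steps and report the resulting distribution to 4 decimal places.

π = [0.3284, 0.4229, 0.2487]

t=0: π = [0.2500, 0.1667, 0.5833]
t=1: π = [0.2708, 0.5000, 0.2292]
t=2: π = [0.3524, 0.4132, 0.2344]
t=3: π = [0.3239, 0.4213, 0.2548]
t=4: π = [0.3283, 0.4240, 0.2476]
t=5: π = [0.3286, 0.4226, 0.2487]
t=6: π = [0.3283, 0.4229, 0.2488]
t=7: π = [0.3284, 0.4229, 0.2487]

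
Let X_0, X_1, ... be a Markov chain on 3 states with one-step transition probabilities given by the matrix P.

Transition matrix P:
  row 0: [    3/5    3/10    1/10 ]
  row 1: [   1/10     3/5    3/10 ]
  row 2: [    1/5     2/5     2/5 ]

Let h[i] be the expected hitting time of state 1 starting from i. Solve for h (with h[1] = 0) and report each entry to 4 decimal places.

h = [3.1818, 0.0000, 2.7273]

First-step conditioning: h[1] = 0; for i ≠ 1, h[i] = 1 + Σ_k P[i][k]·h[k].
  h[0] = 1 + 3/5·h[0] + 1/10·h[2]
  h[2] = 1 + 1/5·h[0] + 2/5·h[2]
Solving the 2×2 linear system over states ≠ 1 gives exactly h = [35/11, 0, 30/11] (h[1] = 0 is the target).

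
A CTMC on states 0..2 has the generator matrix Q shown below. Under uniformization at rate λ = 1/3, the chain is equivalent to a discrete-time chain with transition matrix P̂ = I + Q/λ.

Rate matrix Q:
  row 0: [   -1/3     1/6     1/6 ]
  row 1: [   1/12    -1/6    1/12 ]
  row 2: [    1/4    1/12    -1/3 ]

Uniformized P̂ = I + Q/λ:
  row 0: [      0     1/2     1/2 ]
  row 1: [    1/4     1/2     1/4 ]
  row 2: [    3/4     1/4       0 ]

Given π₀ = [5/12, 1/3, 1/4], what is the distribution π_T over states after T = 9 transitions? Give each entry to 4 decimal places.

π = [0.3037, 0.4350, 0.2613]

t=0: π = [0.4167, 0.3333, 0.2500]
t=1: π = [0.2708, 0.4375, 0.2917]
t=2: π = [0.3281, 0.4271, 0.2448]
t=3: π = [0.2904, 0.4388, 0.2708]
t=4: π = [0.3128, 0.4323, 0.2549]
t=5: π = [0.2992, 0.4363, 0.2645]
t=6: π = [0.3074, 0.4339, 0.2587]
t=7: π = [0.3025, 0.4353, 0.2622]
t=8: π = [0.3055, 0.4345, 0.2601]
t=9: π = [0.3037, 0.4350, 0.2613]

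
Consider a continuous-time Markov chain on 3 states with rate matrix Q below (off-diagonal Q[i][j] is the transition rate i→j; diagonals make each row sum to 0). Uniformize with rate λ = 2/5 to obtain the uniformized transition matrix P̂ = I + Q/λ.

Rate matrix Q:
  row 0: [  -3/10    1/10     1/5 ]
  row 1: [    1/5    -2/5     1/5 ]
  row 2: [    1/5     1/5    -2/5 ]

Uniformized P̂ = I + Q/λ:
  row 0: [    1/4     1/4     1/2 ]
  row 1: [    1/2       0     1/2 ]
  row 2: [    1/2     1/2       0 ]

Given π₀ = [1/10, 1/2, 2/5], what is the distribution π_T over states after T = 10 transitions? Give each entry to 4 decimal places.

t=0: π = [0.1000, 0.5000, 0.4000]
t=1: π = [0.4750, 0.2250, 0.3000]
t=2: π = [0.3813, 0.2688, 0.3500]
t=3: π = [0.4047, 0.2703, 0.3250]
t=4: π = [0.3988, 0.2637, 0.3375]
t=5: π = [0.4003, 0.2685, 0.3313]
t=6: π = [0.3999, 0.2657, 0.3344]
t=7: π = [0.4000, 0.2672, 0.3328]
t=8: π = [0.4000, 0.2664, 0.3336]
t=9: π = [0.4000, 0.2668, 0.3332]
t=10: π = [0.4000, 0.2666, 0.3334]

π = [0.4000, 0.2666, 0.3334]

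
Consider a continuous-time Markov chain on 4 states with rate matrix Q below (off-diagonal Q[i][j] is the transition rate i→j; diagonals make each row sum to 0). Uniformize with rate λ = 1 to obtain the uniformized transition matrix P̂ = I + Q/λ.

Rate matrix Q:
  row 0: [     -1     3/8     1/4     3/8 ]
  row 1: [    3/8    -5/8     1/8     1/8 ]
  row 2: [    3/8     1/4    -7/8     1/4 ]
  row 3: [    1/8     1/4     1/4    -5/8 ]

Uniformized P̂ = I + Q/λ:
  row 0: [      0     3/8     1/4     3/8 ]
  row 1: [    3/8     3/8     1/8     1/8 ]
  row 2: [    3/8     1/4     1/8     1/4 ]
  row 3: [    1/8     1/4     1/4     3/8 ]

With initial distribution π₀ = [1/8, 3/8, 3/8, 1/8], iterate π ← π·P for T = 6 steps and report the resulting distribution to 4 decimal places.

π = [0.2231, 0.3176, 0.1870, 0.2723]

t=0: π = [0.1250, 0.3750, 0.3750, 0.1250]
t=1: π = [0.2969, 0.3125, 0.1563, 0.2344]
t=2: π = [0.2051, 0.3262, 0.1914, 0.2773]
t=3: π = [0.2288, 0.3164, 0.1853, 0.2695]
t=4: π = [0.2218, 0.3181, 0.1873, 0.2727]
t=5: π = [0.2236, 0.3175, 0.1868, 0.2721]
t=6: π = [0.2231, 0.3176, 0.1870, 0.2723]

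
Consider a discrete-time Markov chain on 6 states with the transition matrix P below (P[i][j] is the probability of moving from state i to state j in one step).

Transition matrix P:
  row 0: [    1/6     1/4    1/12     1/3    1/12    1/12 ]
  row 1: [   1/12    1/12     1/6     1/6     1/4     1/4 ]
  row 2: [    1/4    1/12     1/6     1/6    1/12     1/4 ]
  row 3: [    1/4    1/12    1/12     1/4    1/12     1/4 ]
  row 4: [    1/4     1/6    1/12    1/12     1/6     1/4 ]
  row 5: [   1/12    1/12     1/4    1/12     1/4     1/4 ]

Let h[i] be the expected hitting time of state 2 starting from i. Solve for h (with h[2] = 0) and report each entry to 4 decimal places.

First-step conditioning: h[2] = 0; for i ≠ 2, h[i] = 1 + Σ_k P[i][k]·h[k].
  h[0] = 1 + 1/6·h[0] + 1/4·h[1] + 1/3·h[3] + 1/12·h[4] + 1/12·h[5]
  h[1] = 1 + 1/12·h[0] + 1/12·h[1] + 1/6·h[3] + 1/4·h[4] + 1/4·h[5]
  h[3] = 1 + 1/4·h[0] + 1/12·h[1] + 1/4·h[3] + 1/12·h[4] + 1/4·h[5]
  h[4] = 1 + 1/4·h[0] + 1/6·h[1] + 1/12·h[3] + 1/6·h[4] + 1/4·h[5]
  h[5] = 1 + 1/12·h[0] + 1/12·h[1] + 1/12·h[3] + 1/4·h[4] + 1/4·h[5]
Solving the 5×5 linear system over states ≠ 2 gives exactly h = [8216/1059, 7408/1059, 0, 2704/353, 8048/1059, 2244/353] (h[2] = 0 is the target).

h = [7.7583, 6.9953, 0.0000, 7.6601, 7.5996, 6.3569]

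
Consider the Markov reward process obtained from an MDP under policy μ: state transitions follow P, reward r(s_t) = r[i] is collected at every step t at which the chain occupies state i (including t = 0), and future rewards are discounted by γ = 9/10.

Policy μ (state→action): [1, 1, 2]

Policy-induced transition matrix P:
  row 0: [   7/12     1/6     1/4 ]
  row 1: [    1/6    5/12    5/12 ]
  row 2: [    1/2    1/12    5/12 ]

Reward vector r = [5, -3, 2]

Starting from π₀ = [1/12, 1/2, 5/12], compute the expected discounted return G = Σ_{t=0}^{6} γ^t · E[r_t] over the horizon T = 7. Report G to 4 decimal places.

G = 9.4830

t=0: π = [0.0833, 0.5000, 0.4167], E[r] = -0.2500, γ^t·E[r] = -0.250000, running G = -0.250000
t=1: π = [0.3403, 0.2569, 0.4028], E[r] = 1.7361, γ^t·E[r] = 1.562500, running G = 1.312500
t=2: π = [0.4427, 0.1973, 0.3600], E[r] = 2.3414, γ^t·E[r] = 1.896563, running G = 3.209063
t=3: π = [0.4711, 0.1860, 0.3429], E[r] = 2.4833, γ^t·E[r] = 1.810336, running G = 5.019398
t=4: π = [0.4773, 0.1846, 0.3381], E[r] = 2.5088, γ^t·E[r] = 1.646024, running G = 6.665423
t=5: π = [0.4782, 0.1846, 0.3371], E[r] = 2.5115, γ^t·E[r] = 1.483038, running G = 8.148461
t=6: π = [0.4783, 0.1847, 0.3370], E[r] = 2.5113, γ^t·E[r] = 1.334588, running G = 9.483050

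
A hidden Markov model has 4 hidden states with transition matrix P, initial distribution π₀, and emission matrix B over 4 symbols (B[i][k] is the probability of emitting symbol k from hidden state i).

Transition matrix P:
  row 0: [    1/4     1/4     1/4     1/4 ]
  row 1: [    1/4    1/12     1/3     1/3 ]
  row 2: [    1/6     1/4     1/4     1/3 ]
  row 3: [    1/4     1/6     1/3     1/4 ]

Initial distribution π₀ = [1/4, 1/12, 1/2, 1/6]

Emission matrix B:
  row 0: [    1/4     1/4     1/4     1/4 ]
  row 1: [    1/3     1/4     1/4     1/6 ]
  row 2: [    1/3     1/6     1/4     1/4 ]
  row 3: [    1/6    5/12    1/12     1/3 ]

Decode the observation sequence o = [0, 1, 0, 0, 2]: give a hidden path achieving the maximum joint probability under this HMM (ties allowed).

path = [2, 3, 2, 1, 2]

t=0: δ = [6.250e-02, 2.778e-02, 1.667e-01, 2.778e-02]  (obs o_0=0)
t=1: δ = [6.944e-03, 1.042e-02, 6.944e-03, 2.315e-02]  ψ = [2, 2, 2, 2]  (obs o_1=1)
t=2: δ = [1.447e-03, 1.286e-03, 2.572e-03, 9.645e-04]  ψ = [3, 3, 3, 3]  (obs o_2=0)
t=3: δ = [1.072e-04, 2.143e-04, 2.143e-04, 1.429e-04]  ψ = [2, 2, 2, 2]  (obs o_3=0)
t=4: δ = [1.340e-05, 1.340e-05, 1.786e-05, 5.954e-06]  ψ = [1, 2, 1, 1]  (obs o_4=2)
backtrack: best end state = 2; path = [2, 3, 2, 1, 2]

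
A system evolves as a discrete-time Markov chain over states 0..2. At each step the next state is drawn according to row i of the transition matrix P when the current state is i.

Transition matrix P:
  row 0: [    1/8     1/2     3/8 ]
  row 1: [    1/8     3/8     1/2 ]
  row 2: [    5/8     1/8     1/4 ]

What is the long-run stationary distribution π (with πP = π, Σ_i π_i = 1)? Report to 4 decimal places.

π = [0.3095, 0.3214, 0.3690]

Balance equations π_j = Σ_i π_i·P[i][j]:
  π_0 = 1/8·π_0 + 1/8·π_1 + 5/8·π_2
  π_1 = 1/2·π_0 + 3/8·π_1 + 1/8·π_2
  normalize: π_0 + π_1 + π_2 = 1
Solving the linear system gives exactly π = [13/42, 9/28, 31/84].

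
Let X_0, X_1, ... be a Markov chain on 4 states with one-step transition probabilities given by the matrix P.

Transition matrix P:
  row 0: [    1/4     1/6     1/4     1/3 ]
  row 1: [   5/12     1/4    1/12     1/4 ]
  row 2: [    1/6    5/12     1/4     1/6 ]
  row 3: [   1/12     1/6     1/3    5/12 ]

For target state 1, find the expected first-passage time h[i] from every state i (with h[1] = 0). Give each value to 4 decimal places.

h = [4.2427, 0.0000, 3.1979, 4.1478]

First-step conditioning: h[1] = 0; for i ≠ 1, h[i] = 1 + Σ_k P[i][k]·h[k].
  h[0] = 1 + 1/4·h[0] + 1/4·h[2] + 1/3·h[3]
  h[2] = 1 + 1/6·h[0] + 1/4·h[2] + 1/6·h[3]
  h[3] = 1 + 1/12·h[0] + 1/3·h[2] + 5/12·h[3]
Solving the 3×3 linear system over states ≠ 1 gives exactly h = [1608/379, 0, 1212/379, 1572/379] (h[1] = 0 is the target).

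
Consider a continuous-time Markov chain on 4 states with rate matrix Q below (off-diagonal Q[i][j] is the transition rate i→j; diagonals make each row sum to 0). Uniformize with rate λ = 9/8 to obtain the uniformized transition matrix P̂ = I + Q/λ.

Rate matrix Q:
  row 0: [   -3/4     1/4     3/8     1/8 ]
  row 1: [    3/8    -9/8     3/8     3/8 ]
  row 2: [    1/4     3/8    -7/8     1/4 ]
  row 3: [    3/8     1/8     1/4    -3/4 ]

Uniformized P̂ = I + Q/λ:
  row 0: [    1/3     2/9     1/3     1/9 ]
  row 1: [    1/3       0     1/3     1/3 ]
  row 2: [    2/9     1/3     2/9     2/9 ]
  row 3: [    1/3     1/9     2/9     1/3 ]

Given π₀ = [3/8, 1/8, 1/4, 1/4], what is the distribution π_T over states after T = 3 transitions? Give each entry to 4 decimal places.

t=0: π = [0.3750, 0.1250, 0.2500, 0.2500]
t=1: π = [0.3056, 0.1944, 0.2778, 0.2222]
t=2: π = [0.3025, 0.1852, 0.2778, 0.2346]
t=3: π = [0.3025, 0.1859, 0.2764, 0.2353]

π = [0.3025, 0.1859, 0.2764, 0.2353]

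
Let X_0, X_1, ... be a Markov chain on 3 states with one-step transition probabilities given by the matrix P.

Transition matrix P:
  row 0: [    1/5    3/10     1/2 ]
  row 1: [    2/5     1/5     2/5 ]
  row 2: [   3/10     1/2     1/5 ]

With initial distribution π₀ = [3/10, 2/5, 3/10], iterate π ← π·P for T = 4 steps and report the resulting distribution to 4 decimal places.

t=0: π = [0.3000, 0.4000, 0.3000]
t=1: π = [0.3100, 0.3200, 0.3700]
t=2: π = [0.3010, 0.3420, 0.3570]
t=3: π = [0.3041, 0.3372, 0.3587]
t=4: π = [0.3033, 0.3380, 0.3587]

π = [0.3033, 0.3380, 0.3587]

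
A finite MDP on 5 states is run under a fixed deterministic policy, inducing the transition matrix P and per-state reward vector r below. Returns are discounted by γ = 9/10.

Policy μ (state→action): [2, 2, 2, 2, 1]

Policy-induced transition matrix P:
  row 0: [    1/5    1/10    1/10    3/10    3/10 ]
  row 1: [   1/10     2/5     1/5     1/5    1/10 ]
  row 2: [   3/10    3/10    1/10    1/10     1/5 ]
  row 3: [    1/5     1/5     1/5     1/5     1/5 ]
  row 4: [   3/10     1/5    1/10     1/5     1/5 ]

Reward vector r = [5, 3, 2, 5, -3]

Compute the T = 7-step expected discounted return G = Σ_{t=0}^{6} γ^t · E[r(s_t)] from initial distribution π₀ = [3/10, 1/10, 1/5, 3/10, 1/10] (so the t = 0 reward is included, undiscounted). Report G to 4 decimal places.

G = 13.8657

t=0: π = [0.3000, 0.1000, 0.2000, 0.3000, 0.1000], E[r] = 3.4000, γ^t·E[r] = 3.400000, running G = 3.400000
t=1: π = [0.2200, 0.2100, 0.1400, 0.2100, 0.2200], E[r] = 2.4000, γ^t·E[r] = 2.160000, running G = 5.560000
t=2: π = [0.2150, 0.2340, 0.1420, 0.2080, 0.2010], E[r] = 2.4980, γ^t·E[r] = 2.023380, running G = 7.583380
t=3: π = [0.2109, 0.2395, 0.1442, 0.2073, 0.1981], E[r] = 2.5036, γ^t·E[r] = 1.825124, running G = 9.408504
t=4: π = [0.2103, 0.2412, 0.1447, 0.2067, 0.1971], E[r] = 2.5064, γ^t·E[r] = 1.644436, running G = 11.052940
t=5: π = [0.2101, 0.2417, 0.1448, 0.2066, 0.1969], E[r] = 2.5070, γ^t·E[r] = 1.480369, running G = 12.533309
t=6: π = [0.2100, 0.2418, 0.1448, 0.2065, 0.1968], E[r] = 2.5072, γ^t·E[r] = 1.332433, running G = 13.865742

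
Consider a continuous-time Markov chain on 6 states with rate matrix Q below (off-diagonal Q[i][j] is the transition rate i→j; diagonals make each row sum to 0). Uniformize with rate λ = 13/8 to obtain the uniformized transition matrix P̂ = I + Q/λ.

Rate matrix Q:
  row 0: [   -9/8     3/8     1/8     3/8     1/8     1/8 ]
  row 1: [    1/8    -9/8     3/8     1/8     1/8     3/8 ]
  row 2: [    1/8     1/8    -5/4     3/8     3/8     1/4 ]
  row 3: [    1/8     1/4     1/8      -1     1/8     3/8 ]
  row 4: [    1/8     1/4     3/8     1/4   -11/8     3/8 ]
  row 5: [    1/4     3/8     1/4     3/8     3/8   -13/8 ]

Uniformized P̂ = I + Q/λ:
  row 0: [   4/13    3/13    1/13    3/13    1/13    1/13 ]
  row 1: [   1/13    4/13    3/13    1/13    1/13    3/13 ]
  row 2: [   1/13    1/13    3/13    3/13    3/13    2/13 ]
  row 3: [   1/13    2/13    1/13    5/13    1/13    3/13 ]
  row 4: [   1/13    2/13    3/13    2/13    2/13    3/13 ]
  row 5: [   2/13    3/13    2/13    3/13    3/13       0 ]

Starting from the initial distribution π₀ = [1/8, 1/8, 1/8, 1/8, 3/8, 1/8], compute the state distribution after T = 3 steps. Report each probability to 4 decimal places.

π = [0.1161, 0.1913, 0.1663, 0.2248, 0.1383, 0.1631]

t=0: π = [0.1250, 0.1250, 0.1250, 0.1250, 0.3750, 0.1250]
t=1: π = [0.1154, 0.1827, 0.1827, 0.2019, 0.1442, 0.1731]
t=2: π = [0.1169, 0.1901, 0.1686, 0.2226, 0.1428, 0.1590]
t=3: π = [0.1161, 0.1913, 0.1663, 0.2248, 0.1383, 0.1631]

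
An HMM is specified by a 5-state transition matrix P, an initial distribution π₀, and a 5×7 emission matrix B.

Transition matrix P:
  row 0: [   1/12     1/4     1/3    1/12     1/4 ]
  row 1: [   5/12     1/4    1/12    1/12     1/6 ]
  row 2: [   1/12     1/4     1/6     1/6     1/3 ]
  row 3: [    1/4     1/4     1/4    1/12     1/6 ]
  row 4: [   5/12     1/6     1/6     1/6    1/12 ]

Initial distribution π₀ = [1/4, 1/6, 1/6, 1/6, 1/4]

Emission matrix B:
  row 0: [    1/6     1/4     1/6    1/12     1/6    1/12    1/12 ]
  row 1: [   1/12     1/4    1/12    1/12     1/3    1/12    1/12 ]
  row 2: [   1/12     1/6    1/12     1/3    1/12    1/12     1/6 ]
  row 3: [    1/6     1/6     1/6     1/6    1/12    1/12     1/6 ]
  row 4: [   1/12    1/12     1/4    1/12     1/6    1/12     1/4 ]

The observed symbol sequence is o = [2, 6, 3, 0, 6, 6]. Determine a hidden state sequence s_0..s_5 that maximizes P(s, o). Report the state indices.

t=0: δ = [4.167e-02, 1.389e-02, 1.389e-02, 2.778e-02, 6.250e-02]  (obs o_0=2)
t=1: δ = [2.170e-03, 8.681e-04, 2.315e-03, 1.736e-03, 2.604e-03]  ψ = [4, 0, 0, 4, 0]  (obs o_1=6)
t=2: δ = [9.042e-05, 4.823e-05, 2.411e-04, 7.234e-05, 6.430e-05]  ψ = [4, 2, 0, 4, 2]  (obs o_2=3)
t=3: δ = [4.465e-06, 5.023e-06, 3.349e-06, 6.698e-06, 6.698e-06]  ψ = [4, 2, 2, 2, 2]  (obs o_3=0)
t=4: δ = [2.326e-07, 1.395e-07, 2.791e-07, 1.861e-07, 2.791e-07]  ψ = [4, 3, 3, 4, 0]  (obs o_4=6)
t=5: δ = [9.690e-09, 5.814e-09, 1.292e-08, 7.752e-09, 2.326e-08]  ψ = [4, 2, 0, 2, 2]  (obs o_5=6)
backtrack: best end state = 4; path = [4, 0, 2, 3, 2, 4]

path = [4, 0, 2, 3, 2, 4]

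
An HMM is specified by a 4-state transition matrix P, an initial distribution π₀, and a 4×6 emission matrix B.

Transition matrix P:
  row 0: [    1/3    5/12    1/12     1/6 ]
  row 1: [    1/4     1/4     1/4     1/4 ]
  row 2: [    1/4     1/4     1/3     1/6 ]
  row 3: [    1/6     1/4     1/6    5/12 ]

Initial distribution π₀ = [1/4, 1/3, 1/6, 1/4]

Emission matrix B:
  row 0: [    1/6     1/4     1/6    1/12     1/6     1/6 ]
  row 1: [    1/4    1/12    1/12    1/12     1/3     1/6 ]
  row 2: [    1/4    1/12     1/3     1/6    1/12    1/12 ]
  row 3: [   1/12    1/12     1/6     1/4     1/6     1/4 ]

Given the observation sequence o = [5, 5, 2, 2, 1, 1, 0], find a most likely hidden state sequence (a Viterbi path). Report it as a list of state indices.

path = [3, 3, 2, 2, 0, 0, 1]

t=0: δ = [4.167e-02, 5.556e-02, 1.389e-02, 6.250e-02]  (obs o_0=5)
t=1: δ = [2.315e-03, 2.894e-03, 1.157e-03, 6.510e-03]  ψ = [0, 0, 1, 3]  (obs o_1=5)
t=2: δ = [1.808e-04, 1.356e-04, 3.617e-04, 4.521e-04]  ψ = [3, 3, 3, 3]  (obs o_2=2)
t=3: δ = [1.507e-05, 9.419e-06, 4.019e-05, 3.140e-05]  ψ = [2, 3, 2, 3]  (obs o_3=2)
t=4: δ = [2.512e-06, 8.372e-07, 1.116e-06, 1.090e-06]  ψ = [2, 2, 2, 3]  (obs o_4=1)
t=5: δ = [2.093e-07, 8.721e-08, 3.101e-08, 3.785e-08]  ψ = [0, 0, 2, 3]  (obs o_5=1)
t=6: δ = [1.163e-08, 2.180e-08, 5.451e-09, 2.907e-09]  ψ = [0, 0, 1, 0]  (obs o_6=0)
backtrack: best end state = 1; path = [3, 3, 2, 2, 0, 0, 1]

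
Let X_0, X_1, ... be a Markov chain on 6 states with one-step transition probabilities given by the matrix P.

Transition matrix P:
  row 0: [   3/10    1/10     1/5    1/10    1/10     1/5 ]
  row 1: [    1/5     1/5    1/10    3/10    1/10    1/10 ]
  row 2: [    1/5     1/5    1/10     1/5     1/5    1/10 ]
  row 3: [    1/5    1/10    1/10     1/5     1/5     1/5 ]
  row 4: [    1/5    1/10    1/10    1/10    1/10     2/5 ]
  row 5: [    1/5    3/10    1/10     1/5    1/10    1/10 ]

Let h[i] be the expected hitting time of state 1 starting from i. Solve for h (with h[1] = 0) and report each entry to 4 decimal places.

First-step conditioning: h[1] = 0; for i ≠ 1, h[i] = 1 + Σ_k P[i][k]·h[k].
  h[0] = 1 + 3/10·h[0] + 1/5·h[2] + 1/10·h[3] + 1/10·h[4] + 1/5·h[5]
  h[2] = 1 + 1/5·h[0] + 1/10·h[2] + 1/5·h[3] + 1/5·h[4] + 1/10·h[5]
  h[3] = 1 + 1/5·h[0] + 1/10·h[2] + 1/5·h[3] + 1/5·h[4] + 1/5·h[5]
  h[4] = 1 + 1/5·h[0] + 1/10·h[2] + 1/10·h[3] + 1/10·h[4] + 2/5·h[5]
  h[5] = 1 + 1/5·h[0] + 1/10·h[2] + 1/5·h[3] + 1/10·h[4] + 1/10·h[5]
Solving the 5×5 linear system over states ≠ 1 gives exactly h = [110090/16781, 0, 101610/16781, 110700/16781, 107100/16781, 90900/16781] (h[1] = 0 is the target).

h = [6.5604, 0.0000, 6.0551, 6.5967, 6.3822, 5.4168]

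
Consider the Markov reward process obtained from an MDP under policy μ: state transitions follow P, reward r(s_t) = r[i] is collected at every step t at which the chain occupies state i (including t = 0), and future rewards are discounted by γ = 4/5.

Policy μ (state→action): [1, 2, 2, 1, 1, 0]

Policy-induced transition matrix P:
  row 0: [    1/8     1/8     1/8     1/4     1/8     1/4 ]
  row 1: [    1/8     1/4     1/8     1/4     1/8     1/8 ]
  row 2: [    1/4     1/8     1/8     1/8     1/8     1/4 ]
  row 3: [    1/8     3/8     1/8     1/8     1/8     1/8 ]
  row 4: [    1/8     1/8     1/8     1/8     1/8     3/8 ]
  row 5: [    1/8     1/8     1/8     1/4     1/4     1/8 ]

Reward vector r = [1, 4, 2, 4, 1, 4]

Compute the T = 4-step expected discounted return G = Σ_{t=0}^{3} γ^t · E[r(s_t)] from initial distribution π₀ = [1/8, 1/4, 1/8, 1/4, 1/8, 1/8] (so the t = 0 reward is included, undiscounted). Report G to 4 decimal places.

t=0: π = [0.1250, 0.2500, 0.1250, 0.2500, 0.1250, 0.1250], E[r] = 3.0000, γ^t·E[r] = 3.000000, running G = 3.000000
t=1: π = [0.1406, 0.2188, 0.1250, 0.1875, 0.1406, 0.1875], E[r] = 2.9063, γ^t·E[r] = 2.325000, running G = 5.325000
t=2: π = [0.1406, 0.1992, 0.1250, 0.1934, 0.1484, 0.1934], E[r] = 2.8828, γ^t·E[r] = 1.845000, running G = 7.170000
t=3: π = [0.1406, 0.1982, 0.1250, 0.1917, 0.1492, 0.1953], E[r] = 2.8806, γ^t·E[r] = 1.474875, running G = 8.644875

G = 8.6449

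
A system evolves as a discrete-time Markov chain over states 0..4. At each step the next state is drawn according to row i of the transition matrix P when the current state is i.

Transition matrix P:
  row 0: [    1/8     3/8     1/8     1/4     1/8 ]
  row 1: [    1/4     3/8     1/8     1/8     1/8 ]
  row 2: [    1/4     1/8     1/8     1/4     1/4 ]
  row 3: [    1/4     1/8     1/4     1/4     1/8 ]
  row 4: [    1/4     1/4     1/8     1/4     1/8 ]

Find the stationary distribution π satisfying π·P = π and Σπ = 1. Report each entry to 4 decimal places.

π = [0.2222, 0.2647, 0.1521, 0.2169, 0.1440]

Balance equations π_j = Σ_i π_i·P[i][j]:
  π_0 = 1/8·π_0 + 1/4·π_1 + 1/4·π_2 + 1/4·π_3 + 1/4·π_4
  π_1 = 3/8·π_0 + 3/8·π_1 + 1/8·π_2 + 1/8·π_3 + 1/4·π_4
  π_2 = 1/8·π_0 + 1/8·π_1 + 1/8·π_2 + 1/4·π_3 + 1/8·π_4
  π_3 = 1/4·π_0 + 1/8·π_1 + 1/4·π_2 + 1/4·π_3 + 1/4·π_4
  normalize: π_0 + π_1 + π_2 + π_3 + π_4 = 1
Solving the linear system gives exactly π = [2/9, 1046/3951, 601/3951, 857/3951, 569/3951].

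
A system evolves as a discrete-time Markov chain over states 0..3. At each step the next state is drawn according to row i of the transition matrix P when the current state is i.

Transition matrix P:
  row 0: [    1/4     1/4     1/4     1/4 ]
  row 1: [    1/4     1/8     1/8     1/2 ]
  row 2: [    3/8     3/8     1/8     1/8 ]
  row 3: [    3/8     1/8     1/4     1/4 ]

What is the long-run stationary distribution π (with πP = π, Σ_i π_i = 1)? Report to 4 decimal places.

π = [0.3096, 0.2133, 0.1985, 0.2785]

Balance equations π_j = Σ_i π_i·P[i][j]:
  π_0 = 1/4·π_0 + 1/4·π_1 + 3/8·π_2 + 3/8·π_3
  π_1 = 1/4·π_0 + 1/8·π_1 + 3/8·π_2 + 1/8·π_3
  π_2 = 1/4·π_0 + 1/8·π_1 + 1/8·π_2 + 1/4·π_3
  normalize: π_0 + π_1 + π_2 + π_3 = 1
Solving the linear system gives exactly π = [209/675, 16/75, 134/675, 188/675].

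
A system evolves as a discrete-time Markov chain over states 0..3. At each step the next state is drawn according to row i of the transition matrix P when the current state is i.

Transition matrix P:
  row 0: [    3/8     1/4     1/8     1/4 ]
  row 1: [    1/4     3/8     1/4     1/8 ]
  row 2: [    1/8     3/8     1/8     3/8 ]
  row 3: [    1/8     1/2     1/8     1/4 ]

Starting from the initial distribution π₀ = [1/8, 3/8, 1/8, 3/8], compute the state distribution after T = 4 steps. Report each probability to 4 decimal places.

t=0: π = [0.1250, 0.3750, 0.1250, 0.3750]
t=1: π = [0.2031, 0.4063, 0.1719, 0.2188]
t=2: π = [0.2266, 0.3770, 0.1758, 0.2207]
t=3: π = [0.2288, 0.3743, 0.1721, 0.2249]
t=4: π = [0.2290, 0.3745, 0.1718, 0.2247]

π = [0.2290, 0.3745, 0.1718, 0.2247]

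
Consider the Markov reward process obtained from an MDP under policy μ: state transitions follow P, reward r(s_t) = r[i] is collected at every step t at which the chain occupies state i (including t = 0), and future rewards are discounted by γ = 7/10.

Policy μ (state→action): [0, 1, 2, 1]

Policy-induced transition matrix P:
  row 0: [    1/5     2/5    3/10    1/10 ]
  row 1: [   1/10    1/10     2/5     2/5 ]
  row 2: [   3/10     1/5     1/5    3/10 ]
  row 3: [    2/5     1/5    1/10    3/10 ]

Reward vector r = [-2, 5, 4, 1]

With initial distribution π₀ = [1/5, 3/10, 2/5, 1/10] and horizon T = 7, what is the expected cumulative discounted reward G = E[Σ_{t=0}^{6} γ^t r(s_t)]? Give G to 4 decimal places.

G = 6.6963

t=0: π = [0.2000, 0.3000, 0.4000, 0.1000], E[r] = 2.8000, γ^t·E[r] = 2.800000, running G = 2.800000
t=1: π = [0.2300, 0.2100, 0.2700, 0.2900], E[r] = 1.9600, γ^t·E[r] = 1.372000, running G = 4.172000
t=2: π = [0.2640, 0.2250, 0.2360, 0.2750], E[r] = 1.8160, γ^t·E[r] = 0.889840, running G = 5.061840
t=3: π = [0.2561, 0.2303, 0.2439, 0.2697], E[r] = 1.8846, γ^t·E[r] = 0.646418, running G = 5.708258
t=4: π = [0.2553, 0.2282, 0.2447, 0.2718], E[r] = 1.8810, γ^t·E[r] = 0.451618, running G = 6.159876
t=5: π = [0.2560, 0.2282, 0.2440, 0.2718], E[r] = 1.8769, γ^t·E[r] = 0.315448, running G = 6.475325
t=6: π = [0.2559, 0.2284, 0.2441, 0.2716], E[r] = 1.8780, γ^t·E[r] = 0.220940, running G = 6.696264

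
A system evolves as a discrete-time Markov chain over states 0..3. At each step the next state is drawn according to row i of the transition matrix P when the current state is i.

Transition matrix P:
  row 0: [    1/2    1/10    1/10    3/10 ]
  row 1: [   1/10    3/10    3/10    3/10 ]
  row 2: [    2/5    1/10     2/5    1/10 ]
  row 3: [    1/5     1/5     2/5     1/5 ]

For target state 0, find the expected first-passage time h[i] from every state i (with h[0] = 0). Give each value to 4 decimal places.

h = [0.0000, 4.3913, 3.0435, 3.8696]

First-step conditioning: h[0] = 0; for i ≠ 0, h[i] = 1 + Σ_k P[i][k]·h[k].
  h[1] = 1 + 3/10·h[1] + 3/10·h[2] + 3/10·h[3]
  h[2] = 1 + 1/10·h[1] + 2/5·h[2] + 1/10·h[3]
  h[3] = 1 + 1/5·h[1] + 2/5·h[2] + 1/5·h[3]
Solving the 3×3 linear system over states ≠ 0 gives exactly h = [0, 101/23, 70/23, 89/23] (h[0] = 0 is the target).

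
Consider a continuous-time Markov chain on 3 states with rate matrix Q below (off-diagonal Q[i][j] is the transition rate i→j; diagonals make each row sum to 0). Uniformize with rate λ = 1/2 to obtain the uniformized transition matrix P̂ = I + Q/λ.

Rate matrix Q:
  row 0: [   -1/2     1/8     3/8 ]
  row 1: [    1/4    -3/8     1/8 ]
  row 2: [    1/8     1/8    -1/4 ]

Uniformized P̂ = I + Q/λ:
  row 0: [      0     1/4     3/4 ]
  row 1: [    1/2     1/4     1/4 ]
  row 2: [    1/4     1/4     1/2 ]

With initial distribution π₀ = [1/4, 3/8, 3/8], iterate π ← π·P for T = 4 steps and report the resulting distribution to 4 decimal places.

t=0: π = [0.2500, 0.3750, 0.3750]
t=1: π = [0.2813, 0.2500, 0.4688]
t=2: π = [0.2422, 0.2500, 0.5078]
t=3: π = [0.2520, 0.2500, 0.4980]
t=4: π = [0.2495, 0.2500, 0.5005]

π = [0.2495, 0.2500, 0.5005]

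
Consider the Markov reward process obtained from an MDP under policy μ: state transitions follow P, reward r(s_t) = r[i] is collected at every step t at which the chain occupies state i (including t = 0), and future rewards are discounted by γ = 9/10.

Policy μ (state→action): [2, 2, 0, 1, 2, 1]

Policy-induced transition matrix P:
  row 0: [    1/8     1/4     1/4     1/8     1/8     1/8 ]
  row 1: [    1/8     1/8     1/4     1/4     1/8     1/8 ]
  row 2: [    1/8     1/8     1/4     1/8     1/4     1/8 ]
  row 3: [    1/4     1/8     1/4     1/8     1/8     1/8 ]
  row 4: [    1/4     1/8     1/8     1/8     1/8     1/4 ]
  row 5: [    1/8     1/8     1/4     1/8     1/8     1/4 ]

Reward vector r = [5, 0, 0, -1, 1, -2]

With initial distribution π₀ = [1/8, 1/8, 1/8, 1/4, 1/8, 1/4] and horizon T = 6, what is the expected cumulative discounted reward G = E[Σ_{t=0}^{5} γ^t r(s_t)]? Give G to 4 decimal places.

t=0: π = [0.1250, 0.1250, 0.1250, 0.2500, 0.1250, 0.2500], E[r] = 0.0000, γ^t·E[r] = 0.000000, running G = 0.000000
t=1: π = [0.1719, 0.1406, 0.2344, 0.1406, 0.1406, 0.1719], E[r] = 0.5156, γ^t·E[r] = 0.464063, running G = 0.464063
t=2: π = [0.1602, 0.1465, 0.2324, 0.1426, 0.1543, 0.1641], E[r] = 0.4844, γ^t·E[r] = 0.392344, running G = 0.856406
t=3: π = [0.1621, 0.1450, 0.2307, 0.1433, 0.1541, 0.1648], E[r] = 0.4917, γ^t·E[r] = 0.358449, running G = 1.214855
t=4: π = [0.1622, 0.1453, 0.2307, 0.1431, 0.1538, 0.1649], E[r] = 0.4919, γ^t·E[r] = 0.322704, running G = 1.537559
t=5: π = [0.1621, 0.1453, 0.2308, 0.1432, 0.1538, 0.1648], E[r] = 0.4916, γ^t·E[r] = 0.290294, running G = 1.827853

G = 1.8279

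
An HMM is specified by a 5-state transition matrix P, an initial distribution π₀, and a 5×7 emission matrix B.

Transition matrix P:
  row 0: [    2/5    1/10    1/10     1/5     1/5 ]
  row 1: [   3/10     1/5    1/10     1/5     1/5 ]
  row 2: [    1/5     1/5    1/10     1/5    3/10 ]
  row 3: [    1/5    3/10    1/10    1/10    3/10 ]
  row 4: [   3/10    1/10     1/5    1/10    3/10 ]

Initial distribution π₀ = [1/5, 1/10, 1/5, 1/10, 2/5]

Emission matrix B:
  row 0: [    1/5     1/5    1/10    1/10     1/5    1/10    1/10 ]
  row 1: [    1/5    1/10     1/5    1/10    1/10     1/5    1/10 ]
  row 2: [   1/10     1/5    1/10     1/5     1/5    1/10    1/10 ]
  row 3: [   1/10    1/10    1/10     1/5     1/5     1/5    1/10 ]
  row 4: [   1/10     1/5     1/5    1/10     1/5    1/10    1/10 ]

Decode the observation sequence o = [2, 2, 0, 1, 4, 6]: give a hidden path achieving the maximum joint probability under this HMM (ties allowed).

t=0: δ = [2.000e-02, 2.000e-02, 2.000e-02, 1.000e-02, 8.000e-02]  (obs o_0=2)
t=1: δ = [2.400e-03, 1.600e-03, 1.600e-03, 8.000e-04, 4.800e-03]  ψ = [4, 4, 4, 4, 4]  (obs o_1=2)
t=2: δ = [2.880e-04, 9.600e-05, 9.600e-05, 4.800e-05, 1.440e-04]  ψ = [4, 4, 4, 0, 4]  (obs o_2=0)
t=3: δ = [2.304e-05, 2.880e-06, 5.760e-06, 5.760e-06, 1.152e-05]  ψ = [0, 0, 0, 0, 0]  (obs o_3=1)
t=4: δ = [1.843e-06, 2.304e-07, 4.608e-07, 9.216e-07, 9.216e-07]  ψ = [0, 0, 0, 0, 0]  (obs o_4=4)
t=5: δ = [7.373e-08, 2.765e-08, 1.843e-08, 3.686e-08, 3.686e-08]  ψ = [0, 3, 0, 0, 0]  (obs o_5=6)
backtrack: best end state = 0; path = [4, 4, 0, 0, 0, 0]

path = [4, 4, 0, 0, 0, 0]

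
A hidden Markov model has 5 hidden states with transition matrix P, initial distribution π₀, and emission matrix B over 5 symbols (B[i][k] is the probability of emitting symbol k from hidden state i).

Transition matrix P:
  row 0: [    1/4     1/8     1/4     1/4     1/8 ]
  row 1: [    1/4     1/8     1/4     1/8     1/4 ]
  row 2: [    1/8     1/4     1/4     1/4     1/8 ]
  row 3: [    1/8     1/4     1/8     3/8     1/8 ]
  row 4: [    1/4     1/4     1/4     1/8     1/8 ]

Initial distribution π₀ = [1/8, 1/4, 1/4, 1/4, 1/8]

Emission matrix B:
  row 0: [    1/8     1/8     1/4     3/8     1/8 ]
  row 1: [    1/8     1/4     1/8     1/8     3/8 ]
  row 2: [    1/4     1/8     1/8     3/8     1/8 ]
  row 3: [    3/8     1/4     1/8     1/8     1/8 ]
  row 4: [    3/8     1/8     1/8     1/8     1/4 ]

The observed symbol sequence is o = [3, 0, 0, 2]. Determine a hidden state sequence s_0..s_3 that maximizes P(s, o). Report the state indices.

t=0: δ = [4.688e-02, 3.125e-02, 9.375e-02, 3.125e-02, 1.562e-02]  (obs o_0=3)
t=1: δ = [1.465e-03, 2.930e-03, 5.859e-03, 8.789e-03, 4.395e-03]  ψ = [0, 2, 2, 2, 2]  (obs o_1=0)
t=2: δ = [1.373e-04, 2.747e-04, 3.662e-04, 1.236e-03, 4.120e-04]  ψ = [3, 3, 2, 3, 3]  (obs o_2=0)
t=3: δ = [3.862e-05, 3.862e-05, 1.931e-05, 5.794e-05, 1.931e-05]  ψ = [3, 3, 3, 3, 3]  (obs o_3=2)
backtrack: best end state = 3; path = [2, 3, 3, 3]

path = [2, 3, 3, 3]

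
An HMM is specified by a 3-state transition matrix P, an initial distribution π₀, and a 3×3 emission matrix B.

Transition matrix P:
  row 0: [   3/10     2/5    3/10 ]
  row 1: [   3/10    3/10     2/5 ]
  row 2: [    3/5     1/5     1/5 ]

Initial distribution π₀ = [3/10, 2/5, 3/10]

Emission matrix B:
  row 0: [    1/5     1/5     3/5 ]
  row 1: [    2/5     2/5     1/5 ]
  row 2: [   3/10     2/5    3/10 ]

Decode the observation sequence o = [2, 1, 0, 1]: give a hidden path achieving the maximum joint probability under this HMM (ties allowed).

path = [0, 1, 1, 2]

t=0: δ = [1.800e-01, 8.000e-02, 9.000e-02]  (obs o_0=2)
t=1: δ = [1.080e-02, 2.880e-02, 2.160e-02]  ψ = [0, 0, 0]  (obs o_1=1)
t=2: δ = [2.592e-03, 3.456e-03, 3.456e-03]  ψ = [2, 1, 1]  (obs o_2=0)
t=3: δ = [4.147e-04, 4.147e-04, 5.530e-04]  ψ = [2, 0, 1]  (obs o_3=1)
backtrack: best end state = 2; path = [0, 1, 1, 2]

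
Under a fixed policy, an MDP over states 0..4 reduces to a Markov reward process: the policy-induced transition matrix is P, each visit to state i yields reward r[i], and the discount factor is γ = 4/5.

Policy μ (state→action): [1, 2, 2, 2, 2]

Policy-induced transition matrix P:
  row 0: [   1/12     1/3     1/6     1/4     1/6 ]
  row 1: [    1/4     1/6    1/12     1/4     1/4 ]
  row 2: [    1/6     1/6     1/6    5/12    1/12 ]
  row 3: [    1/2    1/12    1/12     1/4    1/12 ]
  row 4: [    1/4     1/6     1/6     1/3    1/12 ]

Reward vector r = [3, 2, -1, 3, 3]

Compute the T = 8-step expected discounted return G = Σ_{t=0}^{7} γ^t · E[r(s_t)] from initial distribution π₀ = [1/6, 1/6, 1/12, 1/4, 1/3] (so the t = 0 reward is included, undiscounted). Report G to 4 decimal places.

t=0: π = [0.1667, 0.1667, 0.0833, 0.2500, 0.3333], E[r] = 2.5000, γ^t·E[r] = 2.500000, running G = 2.500000
t=1: π = [0.2778, 0.1736, 0.1319, 0.2917, 0.1250], E[r] = 2.2986, γ^t·E[r] = 1.838889, running G = 4.338889
t=2: π = [0.2656, 0.1887, 0.1279, 0.2824, 0.1354], E[r] = 2.2998, γ^t·E[r] = 1.471852, running G = 5.810741
t=3: π = [0.2657, 0.1874, 0.1274, 0.2826, 0.1369], E[r] = 2.3030, γ^t·E[r] = 1.179111, running G = 6.989852
t=4: π = [0.2658, 0.1874, 0.1275, 0.2826, 0.1367], E[r] = 2.3026, γ^t·E[r] = 0.943147, running G = 7.932999
t=5: π = [0.2657, 0.1874, 0.1275, 0.2826, 0.1367], E[r] = 2.3026, γ^t·E[r] = 0.754519, running G = 8.687518
t=6: π = [0.2657, 0.1874, 0.1275, 0.2826, 0.1367], E[r] = 2.3026, γ^t·E[r] = 0.603616, running G = 9.291134
t=7: π = [0.2657, 0.1874, 0.1275, 0.2826, 0.1367], E[r] = 2.3026, γ^t·E[r] = 0.482893, running G = 9.774026

G = 9.7740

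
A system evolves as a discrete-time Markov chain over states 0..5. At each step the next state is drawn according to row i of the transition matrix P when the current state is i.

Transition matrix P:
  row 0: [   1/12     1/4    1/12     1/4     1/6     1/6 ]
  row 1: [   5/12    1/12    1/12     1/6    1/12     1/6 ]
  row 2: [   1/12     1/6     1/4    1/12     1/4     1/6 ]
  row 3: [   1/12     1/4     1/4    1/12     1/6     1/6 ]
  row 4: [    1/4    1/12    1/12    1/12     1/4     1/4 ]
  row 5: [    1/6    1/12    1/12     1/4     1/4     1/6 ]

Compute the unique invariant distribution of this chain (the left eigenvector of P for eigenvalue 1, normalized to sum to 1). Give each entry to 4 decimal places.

π = [0.1816, 0.1507, 0.1313, 0.1567, 0.1967, 0.1831]

Balance equations π_j = Σ_i π_i·P[i][j]:
  π_0 = 1/12·π_0 + 5/12·π_1 + 1/12·π_2 + 1/12·π_3 + 1/4·π_4 + 1/6·π_5
  π_1 = 1/4·π_0 + 1/12·π_1 + 1/6·π_2 + 1/4·π_3 + 1/12·π_4 + 1/12·π_5
  π_2 = 1/12·π_0 + 1/12·π_1 + 1/4·π_2 + 1/4·π_3 + 1/12·π_4 + 1/12·π_5
  π_3 = 1/4·π_0 + 1/6·π_1 + 1/12·π_2 + 1/12·π_3 + 1/12·π_4 + 1/4·π_5
  π_4 = 1/6·π_0 + 1/12·π_1 + 1/4·π_2 + 1/6·π_3 + 1/4·π_4 + 1/4·π_5
  normalize: π_0 + π_1 + π_2 + π_3 + π_4 + π_5 = 1
Solving the linear system gives exactly π = [47351/260758, 19642/130379, 17123/130379, 40851/260758, 25646/130379, 23867/130379].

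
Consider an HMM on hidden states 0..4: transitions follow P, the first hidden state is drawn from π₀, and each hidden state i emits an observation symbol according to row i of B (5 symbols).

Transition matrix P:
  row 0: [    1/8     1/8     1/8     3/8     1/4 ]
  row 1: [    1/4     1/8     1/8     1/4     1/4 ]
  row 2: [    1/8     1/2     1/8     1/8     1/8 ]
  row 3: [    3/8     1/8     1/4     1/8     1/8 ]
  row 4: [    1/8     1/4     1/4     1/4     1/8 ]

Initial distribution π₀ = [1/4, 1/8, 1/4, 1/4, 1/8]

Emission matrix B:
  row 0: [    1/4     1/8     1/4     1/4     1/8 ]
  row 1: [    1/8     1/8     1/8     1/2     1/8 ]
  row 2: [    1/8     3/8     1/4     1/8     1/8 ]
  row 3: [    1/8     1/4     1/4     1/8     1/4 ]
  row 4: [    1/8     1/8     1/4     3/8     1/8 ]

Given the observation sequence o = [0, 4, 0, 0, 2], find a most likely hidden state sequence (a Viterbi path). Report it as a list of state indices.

path = [0, 3, 0, 3, 0]

t=0: δ = [6.250e-02, 1.562e-02, 3.125e-02, 3.125e-02, 1.562e-02]  (obs o_0=0)
t=1: δ = [1.465e-03, 1.953e-03, 9.766e-04, 5.859e-03, 1.953e-03]  ψ = [3, 2, 0, 0, 0]  (obs o_1=4)
t=2: δ = [5.493e-04, 9.155e-05, 1.831e-04, 9.155e-05, 9.155e-05]  ψ = [3, 3, 3, 3, 3]  (obs o_2=0)
t=3: δ = [1.717e-05, 1.144e-05, 8.583e-06, 2.575e-05, 1.717e-05]  ψ = [0, 2, 0, 0, 0]  (obs o_3=0)
t=4: δ = [2.414e-06, 5.364e-07, 1.609e-06, 1.609e-06, 1.073e-06]  ψ = [3, 2, 3, 0, 0]  (obs o_4=2)
backtrack: best end state = 0; path = [0, 3, 0, 3, 0]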